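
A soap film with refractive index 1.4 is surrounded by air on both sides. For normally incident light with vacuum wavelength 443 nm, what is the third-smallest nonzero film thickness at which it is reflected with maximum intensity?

396 nm

Ray reflecting at the top interface goes from n = 1.0 toward n = 1.4: a half-wave phase shift.
Bottom surface (1.4 → 1.0): reflection off a lower-index medium gives no phase shift.
The two reflections differ by half a wavelength.
For strong reflection here: 2 n t = (m + ½) λ.
The third-smallest nonzero thickness corresponds to m = 2: t = (m + ½) λ / (2 n) = 2.50 × 443 / (2 × 1.4) = 396 nm.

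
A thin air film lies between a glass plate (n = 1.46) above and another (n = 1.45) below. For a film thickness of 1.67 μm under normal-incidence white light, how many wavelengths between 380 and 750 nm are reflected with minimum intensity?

Ray reflecting at the top interface goes from n = 1.46 toward n = 1.0: no phase shift.
Ray reflecting at the bottom interface goes from n = 1.0 toward n = 1.45: a half-wave phase shift.
The two reflections differ by half a wavelength.
So the condition for destructive reflection is 2 n t = m λ.
λ = 2 n t / m = 3340 / m nm.
m=4: 835 nm (IR); m=5: 668 nm (visible); m=6: 557 nm (visible); m=7: 477 nm (visible); m=8: 418 nm (visible); m=9: 371 nm (UV).

4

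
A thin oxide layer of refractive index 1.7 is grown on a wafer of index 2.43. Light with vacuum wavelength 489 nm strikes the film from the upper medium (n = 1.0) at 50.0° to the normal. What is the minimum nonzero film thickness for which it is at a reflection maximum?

At the upper boundary (n = 1.0 to n = 1.7) the reflected ray undergoes a half-wave phase shift.
Ray reflecting at the bottom interface goes from n = 1.7 toward n = 2.43: a half-wave phase shift.
The two reflections carry the same phase change, so no net offset.
With no net inversion, constructive interference in reflection requires 2 n t cos θ_r = m λ.
Snell's law: 1.0 sin 50.0° = 1.7 sin θ_r → sin θ_r = 0.451, cos θ_r = 0.893.
Minimum nonzero at m = 1: t = λ / (2 n cos θ_r) = 489 / (2 × 1.7 × 0.893) = 161 nm.

161 nm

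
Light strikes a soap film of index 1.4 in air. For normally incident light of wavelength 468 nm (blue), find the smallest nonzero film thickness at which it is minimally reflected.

Ray reflecting at the top interface goes from n = 1.0 toward n = 1.4: a half-wave phase shift.
Bottom surface (1.4 → 1.0): reflection off a lower-index medium gives no phase shift.
Net: one phase inversion between the two reflected rays.
With one net inversion, destructive interference in reflection requires 2 n t = m λ.
Minimum nonzero at m = 1: t = λ / (2 n) = 468 / (2 × 1.4) = 167 nm.

167 nm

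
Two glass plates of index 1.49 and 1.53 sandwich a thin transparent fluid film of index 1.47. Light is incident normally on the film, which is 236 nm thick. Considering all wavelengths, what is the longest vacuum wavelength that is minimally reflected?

Ray reflecting at the top interface goes from n = 1.49 toward n = 1.47: no phase shift.
Ray reflecting at the bottom interface goes from n = 1.47 toward n = 1.53: a half-wave phase shift.
Exactly one π shift → a net half-wave offset.
For weak reflection here: 2 n t = m λ.
λ = 2 n t / m. The longest wavelength is m = 1: λ = 2 × 1.47 × 236 / 1.00 = 694 nm.

694 nm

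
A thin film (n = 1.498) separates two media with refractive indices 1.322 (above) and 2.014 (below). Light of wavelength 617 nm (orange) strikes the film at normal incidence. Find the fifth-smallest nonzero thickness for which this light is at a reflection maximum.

1030 nm

Top surface (1.322 → 1.498): reflection off a higher-index medium gives a half-wave phase shift.
At the lower boundary (n = 1.498 to n = 2.014) the reflected ray undergoes a half-wave phase shift.
Net: no relative phase inversion (both shifts match).
With no net inversion, constructive interference in reflection requires 2 n t = m λ.
The fifth-smallest nonzero thickness corresponds to m = 5: t = m λ / (2 n) = 5.00 × 617 / (2 × 1.498) = 1030 nm.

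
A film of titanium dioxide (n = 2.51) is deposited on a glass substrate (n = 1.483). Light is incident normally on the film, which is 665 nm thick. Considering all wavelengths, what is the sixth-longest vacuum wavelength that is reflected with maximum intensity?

607 nm

Ray reflecting at the top interface goes from n = 1.0 toward n = 2.51: a half-wave phase shift.
Ray reflecting at the bottom interface goes from n = 2.51 toward n = 1.483: no phase shift.
Net: one phase inversion between the two reflected rays.
For bright reflection here: 2 n t = (m + ½) λ.
λ = 2 n t / (m + ½). The sixth-longest wavelength is m = 5: λ = 2 × 2.51 × 665 / 5.50 = 607 nm.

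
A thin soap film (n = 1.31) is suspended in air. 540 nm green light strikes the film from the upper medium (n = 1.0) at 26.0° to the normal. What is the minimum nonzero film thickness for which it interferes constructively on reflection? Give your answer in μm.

Top surface (1.0 → 1.31): reflection off a higher-index medium gives a half-wave phase shift.
Bottom surface (1.31 → 1.0): reflection off a lower-index medium gives no phase shift.
Net: one phase inversion between the two reflected rays.
So the condition for constructive reflection is 2 n t cos θ_r = (m + ½) λ.
Snell's law: 1.0 sin 26.0° = 1.31 sin θ_r → sin θ_r = 0.335, cos θ_r = 0.942.
Minimum at m = 0: t = λ / (4 n cos θ_r) = 540 / (4 × 1.31 × 0.942) = 109 nm.

0.109 μm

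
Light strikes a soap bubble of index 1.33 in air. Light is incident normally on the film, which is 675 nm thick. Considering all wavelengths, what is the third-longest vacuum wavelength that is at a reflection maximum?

Ray reflecting at the top interface goes from n = 1.0 toward n = 1.33: a half-wave phase shift.
At the lower boundary (n = 1.33 to n = 1.0) the reflected ray undergoes no phase shift.
Net: one phase inversion between the two reflected rays.
With one net inversion, constructive interference in reflection requires 2 n t = (m + ½) λ.
λ = 2 n t / (m + ½). The third-longest wavelength is m = 2: λ = 2 × 1.33 × 675 / 2.50 = 718 nm.

718 nm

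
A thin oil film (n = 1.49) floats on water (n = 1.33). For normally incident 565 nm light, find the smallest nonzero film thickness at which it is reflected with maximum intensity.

At the upper boundary (n = 1.0 to n = 1.49) the reflected ray undergoes a half-wave phase shift.
Ray reflecting at the bottom interface goes from n = 1.49 toward n = 1.33: no phase shift.
Exactly one π shift → a net half-wave offset.
With one net inversion, constructive interference in reflection requires 2 n t = (m + ½) λ.
Minimum at m = 0: t = λ / (4 n) = 565 / (4 × 1.49) = 94.8 nm.

94.8 nm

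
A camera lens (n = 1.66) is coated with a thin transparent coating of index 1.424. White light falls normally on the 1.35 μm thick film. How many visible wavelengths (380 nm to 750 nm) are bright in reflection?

Top surface (1.0 → 1.424): reflection off a higher-index medium gives a half-wave phase shift.
Bottom surface (1.424 → 1.66): reflection off a higher-index medium gives a half-wave phase shift.
Net: no relative phase inversion (both shifts match).
For bright reflection here: 2 n t = m λ.
λ = 2 n t / m = 3845 / m nm.
m=5: 769 nm (IR); m=6: 641 nm (visible); m=7: 549 nm (visible); m=8: 481 nm (visible); m=9: 427 nm (visible); m=10: 384 nm (visible); m=11: 350 nm (UV).

5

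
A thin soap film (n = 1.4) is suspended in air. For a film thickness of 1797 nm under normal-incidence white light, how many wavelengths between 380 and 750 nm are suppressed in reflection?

Top surface (1.0 → 1.4): reflection off a higher-index medium gives a half-wave phase shift.
Ray reflecting at the bottom interface goes from n = 1.4 toward n = 1.0: no phase shift.
Net: one phase inversion between the two reflected rays.
For dark reflection here: 2 n t = m λ.
λ = 2 n t / m = 5032 / m nm.
m=6: 839 nm (IR); m=7: 719 nm (visible); m=8: 629 nm (visible); m=9: 559 nm (visible); m=10: 503 nm (visible); m=11: 457 nm (visible); m=12: 419 nm (visible); m=13: 387 nm (visible); m=14: 359 nm (UV).

7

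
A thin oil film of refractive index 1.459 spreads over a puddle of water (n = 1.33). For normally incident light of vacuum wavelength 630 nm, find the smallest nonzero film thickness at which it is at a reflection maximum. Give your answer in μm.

0.108 μm

Top surface (1.0 → 1.459): reflection off a higher-index medium gives a half-wave phase shift.
Bottom surface (1.459 → 1.33): reflection off a lower-index medium gives no phase shift.
Net: one phase inversion between the two reflected rays.
With one net inversion, constructive interference in reflection requires 2 n t = (m + ½) λ.
Minimum at m = 0: t = λ / (4 n) = 630 / (4 × 1.459) = 108 nm.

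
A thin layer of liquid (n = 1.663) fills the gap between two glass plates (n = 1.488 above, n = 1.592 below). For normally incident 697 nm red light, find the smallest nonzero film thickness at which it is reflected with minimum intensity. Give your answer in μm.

Ray reflecting at the top interface goes from n = 1.488 toward n = 1.663: a half-wave phase shift.
Ray reflecting at the bottom interface goes from n = 1.663 toward n = 1.592: no phase shift.
The two reflections differ by half a wavelength.
So the condition for destructive reflection is 2 n t = m λ.
Minimum nonzero at m = 1: t = λ / (2 n) = 697 / (2 × 1.663) = 210 nm.

0.210 μm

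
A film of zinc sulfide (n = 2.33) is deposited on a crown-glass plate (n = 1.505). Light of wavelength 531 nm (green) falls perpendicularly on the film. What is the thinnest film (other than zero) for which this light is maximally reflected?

Top surface (1.0 → 2.33): reflection off a higher-index medium gives a half-wave phase shift.
Bottom surface (2.33 → 1.505): reflection off a lower-index medium gives no phase shift.
The two reflections differ by half a wavelength.
For maximum reflection here: 2 n t = (m + ½) λ.
Minimum at m = 0: t = λ / (4 n) = 531 / (4 × 2.33) = 57.0 nm.

57.0 nm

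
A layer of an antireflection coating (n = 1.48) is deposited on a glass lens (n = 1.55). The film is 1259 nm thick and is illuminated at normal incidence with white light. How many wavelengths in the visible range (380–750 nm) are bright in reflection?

Ray reflecting at the top interface goes from n = 1.0 toward n = 1.48: a half-wave phase shift.
At the lower boundary (n = 1.48 to n = 1.55) the reflected ray undergoes a half-wave phase shift.
Zero or two π shifts → no net half-wave offset.
For bright reflection here: 2 n t = m λ.
λ = 2 n t / m = 3727 / m nm.
m=4: 932 nm (IR); m=5: 745 nm (visible); m=6: 621 nm (visible); m=7: 532 nm (visible); m=8: 466 nm (visible); m=9: 414 nm (visible); m=10: 373 nm (UV).

5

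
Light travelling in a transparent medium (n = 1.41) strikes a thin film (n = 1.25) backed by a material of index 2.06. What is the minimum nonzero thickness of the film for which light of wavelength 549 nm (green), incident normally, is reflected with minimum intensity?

220 nm

Ray reflecting at the top interface goes from n = 1.41 toward n = 1.25: no phase shift.
Ray reflecting at the bottom interface goes from n = 1.25 toward n = 2.06: a half-wave phase shift.
Exactly one π shift → a net half-wave offset.
So the condition for destructive reflection is 2 n t = m λ.
Minimum nonzero at m = 1: t = λ / (2 n) = 549 / (2 × 1.25) = 220 nm.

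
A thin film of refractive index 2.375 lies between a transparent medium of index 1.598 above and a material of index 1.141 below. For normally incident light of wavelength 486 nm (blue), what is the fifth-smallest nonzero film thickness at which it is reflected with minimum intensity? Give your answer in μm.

0.512 μm

At the upper boundary (n = 1.598 to n = 2.375) the reflected ray undergoes a half-wave phase shift.
At the lower boundary (n = 2.375 to n = 1.141) the reflected ray undergoes no phase shift.
Net: one phase inversion between the two reflected rays.
For dark reflection here: 2 n t = m λ.
The fifth-smallest nonzero thickness corresponds to m = 5: t = m λ / (2 n) = 5.00 × 486 / (2 × 2.375) = 512 nm.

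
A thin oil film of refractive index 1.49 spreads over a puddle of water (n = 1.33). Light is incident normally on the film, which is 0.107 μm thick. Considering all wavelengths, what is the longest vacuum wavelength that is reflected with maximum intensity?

Ray reflecting at the top interface goes from n = 1.0 toward n = 1.49: a half-wave phase shift.
Bottom surface (1.49 → 1.33): reflection off a lower-index medium gives no phase shift.
Exactly one π shift → a net half-wave offset.
With one net inversion, constructive interference in reflection requires 2 n t = (m + ½) λ.
λ = 2 n t / (m + ½). The longest wavelength is m = 0: λ = 2 × 1.49 × 107 / 0.500 = 638 nm.

638 nm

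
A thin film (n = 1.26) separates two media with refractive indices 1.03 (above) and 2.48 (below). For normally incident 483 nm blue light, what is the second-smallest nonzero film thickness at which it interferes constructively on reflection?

383 nm

At the upper boundary (n = 1.03 to n = 1.26) the reflected ray undergoes a half-wave phase shift.
At the lower boundary (n = 1.26 to n = 2.48) the reflected ray undergoes a half-wave phase shift.
The two reflections carry the same phase change, so no net offset.
So the condition for constructive reflection is 2 n t = m λ.
The second-smallest nonzero thickness corresponds to m = 2: t = m λ / (2 n) = 2.00 × 483 / (2 × 1.26) = 383 nm.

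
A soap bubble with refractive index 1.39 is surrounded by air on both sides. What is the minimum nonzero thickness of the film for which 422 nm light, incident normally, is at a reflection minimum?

152 nm

At the upper boundary (n = 1.0 to n = 1.39) the reflected ray undergoes a half-wave phase shift.
Ray reflecting at the bottom interface goes from n = 1.39 toward n = 1.0: no phase shift.
The two reflections differ by half a wavelength.
With one net inversion, destructive interference in reflection requires 2 n t = m λ.
Minimum nonzero at m = 1: t = λ / (2 n) = 422 / (2 × 1.39) = 152 nm.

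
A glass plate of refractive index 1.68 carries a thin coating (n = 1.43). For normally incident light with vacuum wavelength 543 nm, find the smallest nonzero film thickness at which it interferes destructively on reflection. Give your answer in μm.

Ray reflecting at the top interface goes from n = 1.0 toward n = 1.43: a half-wave phase shift.
Bottom surface (1.43 → 1.68): reflection off a higher-index medium gives a half-wave phase shift.
Net: no relative phase inversion (both shifts match).
For dark reflection here: 2 n t = (m + ½) λ.
Minimum at m = 0: t = λ / (4 n) = 543 / (4 × 1.43) = 94.9 nm.

0.0949 μm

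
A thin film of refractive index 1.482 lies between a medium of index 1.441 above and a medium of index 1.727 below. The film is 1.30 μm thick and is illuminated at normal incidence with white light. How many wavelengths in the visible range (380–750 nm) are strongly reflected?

Ray reflecting at the top interface goes from n = 1.441 toward n = 1.482: a half-wave phase shift.
At the lower boundary (n = 1.482 to n = 1.727) the reflected ray undergoes a half-wave phase shift.
Net: no relative phase inversion (both shifts match).
For maximum reflection here: 2 n t = m λ.
λ = 2 n t / m = 3853 / m nm.
m=5: 771 nm (IR); m=6: 642 nm (visible); m=7: 550 nm (visible); m=8: 482 nm (visible); m=9: 428 nm (visible); m=10: 385 nm (visible); m=11: 350 nm (UV).

5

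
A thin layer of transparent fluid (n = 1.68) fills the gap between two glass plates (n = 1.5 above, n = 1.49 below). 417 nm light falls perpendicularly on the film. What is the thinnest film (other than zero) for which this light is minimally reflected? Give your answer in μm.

0.124 μm

Top surface (1.5 → 1.68): reflection off a higher-index medium gives a half-wave phase shift.
At the lower boundary (n = 1.68 to n = 1.49) the reflected ray undergoes no phase shift.
Exactly one π shift → a net half-wave offset.
For dark reflection here: 2 n t = m λ.
Minimum nonzero at m = 1: t = λ / (2 n) = 417 / (2 × 1.68) = 124 nm.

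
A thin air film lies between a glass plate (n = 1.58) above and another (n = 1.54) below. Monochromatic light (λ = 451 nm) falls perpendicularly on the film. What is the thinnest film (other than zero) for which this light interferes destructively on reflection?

Top surface (1.58 → 1.0): reflection off a lower-index medium gives no phase shift.
Ray reflecting at the bottom interface goes from n = 1.0 toward n = 1.54: a half-wave phase shift.
Exactly one π shift → a net half-wave offset.
With one net inversion, destructive interference in reflection requires 2 n t = m λ.
Minimum nonzero at m = 1: t = λ / (2 n) = 451 / (2 × 1.0) = 226 nm.

226 nm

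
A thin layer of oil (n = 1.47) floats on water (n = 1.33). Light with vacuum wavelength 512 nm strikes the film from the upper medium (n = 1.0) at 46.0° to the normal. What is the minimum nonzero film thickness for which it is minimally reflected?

200 nm

Top surface (1.0 → 1.47): reflection off a higher-index medium gives a half-wave phase shift.
At the lower boundary (n = 1.47 to n = 1.33) the reflected ray undergoes no phase shift.
Net: one phase inversion between the two reflected rays.
For dark reflection here: 2 n t cos θ_r = m λ.
Snell's law: 1.0 sin 46.0° = 1.47 sin θ_r → sin θ_r = 0.489, cos θ_r = 0.872.
Minimum nonzero at m = 1: t = λ / (2 n cos θ_r) = 512 / (2 × 1.47 × 0.872) = 200 nm.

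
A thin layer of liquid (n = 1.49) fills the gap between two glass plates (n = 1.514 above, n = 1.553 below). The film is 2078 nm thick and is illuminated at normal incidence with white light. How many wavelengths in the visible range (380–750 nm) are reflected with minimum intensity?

Top surface (1.514 → 1.49): reflection off a lower-index medium gives no phase shift.
At the lower boundary (n = 1.49 to n = 1.553) the reflected ray undergoes a half-wave phase shift.
The two reflections differ by half a wavelength.
So the condition for destructive reflection is 2 n t = m λ.
λ = 2 n t / m = 6192 / m nm.
m=8: 774 nm (IR); m=9: 688 nm (visible); m=10: 619 nm (visible); m=11: 563 nm (visible); m=12: 516 nm (visible); m=13: 476 nm (visible); m=14: 442 nm (visible); m=15: 413 nm (visible); m=16: 387 nm (visible); m=17: 364 nm (UV).

8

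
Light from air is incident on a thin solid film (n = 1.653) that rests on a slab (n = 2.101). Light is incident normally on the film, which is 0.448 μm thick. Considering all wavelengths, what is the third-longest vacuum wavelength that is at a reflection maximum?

At the upper boundary (n = 1.0 to n = 1.653) the reflected ray undergoes a half-wave phase shift.
Ray reflecting at the bottom interface goes from n = 1.653 toward n = 2.101: a half-wave phase shift.
The two reflections carry the same phase change, so no net offset.
For strong reflection here: 2 n t = m λ.
λ = 2 n t / m. The third-longest wavelength is m = 3: λ = 2 × 1.653 × 448 / 3.00 = 494 nm.

494 nm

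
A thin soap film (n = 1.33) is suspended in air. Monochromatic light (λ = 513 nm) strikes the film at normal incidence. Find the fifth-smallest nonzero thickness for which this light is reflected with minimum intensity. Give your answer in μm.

At the upper boundary (n = 1.0 to n = 1.33) the reflected ray undergoes a half-wave phase shift.
Ray reflecting at the bottom interface goes from n = 1.33 toward n = 1.0: no phase shift.
Exactly one π shift → a net half-wave offset.
For dark reflection here: 2 n t = m λ.
The fifth-smallest nonzero thickness corresponds to m = 5: t = m λ / (2 n) = 5.00 × 513 / (2 × 1.33) = 964 nm.

0.964 μm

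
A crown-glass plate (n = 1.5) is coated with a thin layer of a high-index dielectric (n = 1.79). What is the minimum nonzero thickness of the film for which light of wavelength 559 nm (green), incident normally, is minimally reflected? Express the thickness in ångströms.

At the upper boundary (n = 1.0 to n = 1.79) the reflected ray undergoes a half-wave phase shift.
Bottom surface (1.79 → 1.5): reflection off a lower-index medium gives no phase shift.
Exactly one π shift → a net half-wave offset.
For weak reflection here: 2 n t = m λ.
Minimum nonzero at m = 1: t = λ / (2 n) = 559 / (2 × 1.79) = 156 nm.

1561 Å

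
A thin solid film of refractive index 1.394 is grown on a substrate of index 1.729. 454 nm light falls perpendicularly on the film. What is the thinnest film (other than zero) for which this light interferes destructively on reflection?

81.4 nm

Top surface (1.0 → 1.394): reflection off a higher-index medium gives a half-wave phase shift.
Ray reflecting at the bottom interface goes from n = 1.394 toward n = 1.729: a half-wave phase shift.
The two reflections carry the same phase change, so no net offset.
For weak reflection here: 2 n t = (m + ½) λ.
Minimum at m = 0: t = λ / (4 n) = 454 / (4 × 1.394) = 81.4 nm.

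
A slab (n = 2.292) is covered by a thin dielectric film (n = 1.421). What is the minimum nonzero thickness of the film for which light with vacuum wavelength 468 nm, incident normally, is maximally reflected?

165 nm

Top surface (1.0 → 1.421): reflection off a higher-index medium gives a half-wave phase shift.
At the lower boundary (n = 1.421 to n = 2.292) the reflected ray undergoes a half-wave phase shift.
Zero or two π shifts → no net half-wave offset.
So the condition for constructive reflection is 2 n t = m λ.
Minimum nonzero at m = 1: t = λ / (2 n) = 468 / (2 × 1.421) = 165 nm.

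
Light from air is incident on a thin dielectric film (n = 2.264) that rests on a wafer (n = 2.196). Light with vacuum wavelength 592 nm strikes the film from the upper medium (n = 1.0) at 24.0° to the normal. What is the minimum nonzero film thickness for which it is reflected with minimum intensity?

Ray reflecting at the top interface goes from n = 1.0 toward n = 2.264: a half-wave phase shift.
At the lower boundary (n = 2.264 to n = 2.196) the reflected ray undergoes no phase shift.
Exactly one π shift → a net half-wave offset.
For dark reflection here: 2 n t cos θ_r = m λ.
Snell's law: 1.0 sin 24.0° = 2.264 sin θ_r → sin θ_r = 0.180, cos θ_r = 0.984.
Minimum nonzero at m = 1: t = λ / (2 n cos θ_r) = 592 / (2 × 2.264 × 0.984) = 133 nm.

133 nm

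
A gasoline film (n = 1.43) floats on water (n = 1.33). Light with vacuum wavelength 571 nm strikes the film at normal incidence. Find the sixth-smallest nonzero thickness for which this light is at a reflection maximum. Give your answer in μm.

1.10 μm

Top surface (1.0 → 1.43): reflection off a higher-index medium gives a half-wave phase shift.
Ray reflecting at the bottom interface goes from n = 1.43 toward n = 1.33: no phase shift.
Net: one phase inversion between the two reflected rays.
So the condition for constructive reflection is 2 n t = (m + ½) λ.
The sixth-smallest nonzero thickness corresponds to m = 5: t = (m + ½) λ / (2 n) = 5.50 × 571 / (2 × 1.43) = 1098 nm.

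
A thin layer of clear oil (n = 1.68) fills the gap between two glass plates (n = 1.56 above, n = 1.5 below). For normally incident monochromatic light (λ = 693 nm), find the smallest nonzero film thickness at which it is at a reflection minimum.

At the upper boundary (n = 1.56 to n = 1.68) the reflected ray undergoes a half-wave phase shift.
Ray reflecting at the bottom interface goes from n = 1.68 toward n = 1.5: no phase shift.
Net: one phase inversion between the two reflected rays.
So the condition for destructive reflection is 2 n t = m λ.
Minimum nonzero at m = 1: t = λ / (2 n) = 693 / (2 × 1.68) = 206 nm.

206 nm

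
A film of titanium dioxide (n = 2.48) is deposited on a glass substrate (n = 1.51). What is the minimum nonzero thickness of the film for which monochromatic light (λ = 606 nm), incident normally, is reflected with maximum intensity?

Top surface (1.0 → 2.48): reflection off a higher-index medium gives a half-wave phase shift.
Bottom surface (2.48 → 1.51): reflection off a lower-index medium gives no phase shift.
Exactly one π shift → a net half-wave offset.
For bright reflection here: 2 n t = (m + ½) λ.
Minimum at m = 0: t = λ / (4 n) = 606 / (4 × 2.48) = 61.1 nm.

61.1 nm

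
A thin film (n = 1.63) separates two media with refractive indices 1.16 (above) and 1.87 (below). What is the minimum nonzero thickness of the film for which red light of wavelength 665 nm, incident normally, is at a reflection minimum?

Ray reflecting at the top interface goes from n = 1.16 toward n = 1.63: a half-wave phase shift.
Bottom surface (1.63 → 1.87): reflection off a higher-index medium gives a half-wave phase shift.
Net: no relative phase inversion (both shifts match).
So the condition for destructive reflection is 2 n t = (m + ½) λ.
Minimum at m = 0: t = λ / (4 n) = 665 / (4 × 1.63) = 102 nm.

102 nm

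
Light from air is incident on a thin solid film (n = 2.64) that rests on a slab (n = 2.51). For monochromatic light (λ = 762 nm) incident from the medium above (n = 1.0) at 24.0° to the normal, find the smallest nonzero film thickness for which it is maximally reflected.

Top surface (1.0 → 2.64): reflection off a higher-index medium gives a half-wave phase shift.
At the lower boundary (n = 2.64 to n = 2.51) the reflected ray undergoes no phase shift.
The two reflections differ by half a wavelength.
For bright reflection here: 2 n t cos θ_r = (m + ½) λ.
Snell's law: 1.0 sin 24.0° = 2.64 sin θ_r → sin θ_r = 0.154, cos θ_r = 0.988.
Minimum at m = 0: t = λ / (4 n cos θ_r) = 762 / (4 × 2.64 × 0.988) = 73.0 nm.

73.0 nm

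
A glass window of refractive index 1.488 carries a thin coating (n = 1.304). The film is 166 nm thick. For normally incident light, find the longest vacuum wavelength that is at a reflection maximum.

At the upper boundary (n = 1.0 to n = 1.304) the reflected ray undergoes a half-wave phase shift.
At the lower boundary (n = 1.304 to n = 1.488) the reflected ray undergoes a half-wave phase shift.
The two reflections carry the same phase change, so no net offset.
So the condition for constructive reflection is 2 n t = m λ.
λ = 2 n t / m. The longest wavelength is m = 1: λ = 2 × 1.304 × 166 / 1.00 = 433 nm.

433 nm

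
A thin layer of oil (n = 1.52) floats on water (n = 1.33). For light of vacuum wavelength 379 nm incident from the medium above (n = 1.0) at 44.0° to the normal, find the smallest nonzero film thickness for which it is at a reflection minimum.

140 nm

Ray reflecting at the top interface goes from n = 1.0 toward n = 1.52: a half-wave phase shift.
Bottom surface (1.52 → 1.33): reflection off a lower-index medium gives no phase shift.
Net: one phase inversion between the two reflected rays.
With one net inversion, destructive interference in reflection requires 2 n t cos θ_r = m λ.
Snell's law: 1.0 sin 44.0° = 1.52 sin θ_r → sin θ_r = 0.457, cos θ_r = 0.889.
Minimum nonzero at m = 1: t = λ / (2 n cos θ_r) = 379 / (2 × 1.52 × 0.889) = 140 nm.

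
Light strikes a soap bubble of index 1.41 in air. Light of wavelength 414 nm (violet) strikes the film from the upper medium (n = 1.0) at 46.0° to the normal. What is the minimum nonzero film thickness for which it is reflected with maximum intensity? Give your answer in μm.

Top surface (1.0 → 1.41): reflection off a higher-index medium gives a half-wave phase shift.
Ray reflecting at the bottom interface goes from n = 1.41 toward n = 1.0: no phase shift.
Net: one phase inversion between the two reflected rays.
With one net inversion, constructive interference in reflection requires 2 n t cos θ_r = (m + ½) λ.
Snell's law: 1.0 sin 46.0° = 1.41 sin θ_r → sin θ_r = 0.510, cos θ_r = 0.860.
Minimum at m = 0: t = λ / (4 n cos θ_r) = 414 / (4 × 1.41 × 0.860) = 85.3 nm.

0.0853 μm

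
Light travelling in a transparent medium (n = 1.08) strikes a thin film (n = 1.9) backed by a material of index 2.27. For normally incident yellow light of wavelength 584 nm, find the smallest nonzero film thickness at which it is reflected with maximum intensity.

At the upper boundary (n = 1.08 to n = 1.9) the reflected ray undergoes a half-wave phase shift.
Bottom surface (1.9 → 2.27): reflection off a higher-index medium gives a half-wave phase shift.
Net: no relative phase inversion (both shifts match).
So the condition for constructive reflection is 2 n t = m λ.
Minimum nonzero at m = 1: t = λ / (2 n) = 584 / (2 × 1.9) = 154 nm.

154 nm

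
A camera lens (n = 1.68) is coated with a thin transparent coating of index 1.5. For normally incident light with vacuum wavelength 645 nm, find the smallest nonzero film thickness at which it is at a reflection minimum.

At the upper boundary (n = 1.0 to n = 1.5) the reflected ray undergoes a half-wave phase shift.
Bottom surface (1.5 → 1.68): reflection off a higher-index medium gives a half-wave phase shift.
The two reflections carry the same phase change, so no net offset.
With no net inversion, destructive interference in reflection requires 2 n t = (m + ½) λ.
Minimum at m = 0: t = λ / (4 n) = 645 / (4 × 1.5) = 108 nm.

108 nm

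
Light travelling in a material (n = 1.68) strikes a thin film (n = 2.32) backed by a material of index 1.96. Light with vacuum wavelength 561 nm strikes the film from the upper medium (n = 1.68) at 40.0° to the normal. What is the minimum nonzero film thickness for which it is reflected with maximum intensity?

Top surface (1.68 → 2.32): reflection off a higher-index medium gives a half-wave phase shift.
Ray reflecting at the bottom interface goes from n = 2.32 toward n = 1.96: no phase shift.
Exactly one π shift → a net half-wave offset.
With one net inversion, constructive interference in reflection requires 2 n t cos θ_r = (m + ½) λ.
Snell's law: 1.68 sin 40.0° = 2.32 sin θ_r → sin θ_r = 0.465, cos θ_r = 0.885.
Minimum at m = 0: t = λ / (4 n cos θ_r) = 561 / (4 × 2.32 × 0.885) = 68.3 nm.

68.3 nm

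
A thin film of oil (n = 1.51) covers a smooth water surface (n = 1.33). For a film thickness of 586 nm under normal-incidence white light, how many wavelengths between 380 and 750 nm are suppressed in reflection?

Top surface (1.0 → 1.51): reflection off a higher-index medium gives a half-wave phase shift.
Bottom surface (1.51 → 1.33): reflection off a lower-index medium gives no phase shift.
The two reflections differ by half a wavelength.
With one net inversion, destructive interference in reflection requires 2 n t = m λ.
λ = 2 n t / m = 1770 / m nm.
m=2: 885 nm (IR); m=3: 590 nm (visible); m=4: 442 nm (visible); m=5: 354 nm (UV).

2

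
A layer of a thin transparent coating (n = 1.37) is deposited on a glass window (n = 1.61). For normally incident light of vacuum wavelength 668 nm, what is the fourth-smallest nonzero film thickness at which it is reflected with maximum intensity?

975 nm

Top surface (1.0 → 1.37): reflection off a higher-index medium gives a half-wave phase shift.
At the lower boundary (n = 1.37 to n = 1.61) the reflected ray undergoes a half-wave phase shift.
Zero or two π shifts → no net half-wave offset.
With no net inversion, constructive interference in reflection requires 2 n t = m λ.
The fourth-smallest nonzero thickness corresponds to m = 4: t = m λ / (2 n) = 4.00 × 668 / (2 × 1.37) = 975 nm.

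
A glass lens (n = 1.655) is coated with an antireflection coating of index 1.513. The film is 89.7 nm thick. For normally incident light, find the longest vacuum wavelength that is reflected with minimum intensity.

Top surface (1.0 → 1.513): reflection off a higher-index medium gives a half-wave phase shift.
Ray reflecting at the bottom interface goes from n = 1.513 toward n = 1.655: a half-wave phase shift.
Net: no relative phase inversion (both shifts match).
For minimum reflection here: 2 n t = (m + ½) λ.
λ = 2 n t / (m + ½). The longest wavelength is m = 0: λ = 2 × 1.513 × 89.7 / 0.500 = 543 nm.

543 nm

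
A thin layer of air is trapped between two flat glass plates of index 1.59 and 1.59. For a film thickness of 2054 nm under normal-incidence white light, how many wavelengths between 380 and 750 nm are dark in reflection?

Top surface (1.59 → 1.0): reflection off a lower-index medium gives no phase shift.
Bottom surface (1.0 → 1.59): reflection off a higher-index medium gives a half-wave phase shift.
Exactly one π shift → a net half-wave offset.
So the condition for destructive reflection is 2 n t = m λ.
λ = 2 n t / m = 4108 / m nm.
m=5: 822 nm (IR); m=6: 685 nm (visible); m=7: 587 nm (visible); m=8: 514 nm (visible); m=9: 456 nm (visible); m=10: 411 nm (visible); m=11: 373 nm (UV).

5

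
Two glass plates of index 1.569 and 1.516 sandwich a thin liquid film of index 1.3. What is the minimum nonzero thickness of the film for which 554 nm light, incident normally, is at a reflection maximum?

107 nm

At the upper boundary (n = 1.569 to n = 1.3) the reflected ray undergoes no phase shift.
At the lower boundary (n = 1.3 to n = 1.516) the reflected ray undergoes a half-wave phase shift.
Exactly one π shift → a net half-wave offset.
With one net inversion, constructive interference in reflection requires 2 n t = (m + ½) λ.
Minimum at m = 0: t = λ / (4 n) = 554 / (4 × 1.3) = 107 nm.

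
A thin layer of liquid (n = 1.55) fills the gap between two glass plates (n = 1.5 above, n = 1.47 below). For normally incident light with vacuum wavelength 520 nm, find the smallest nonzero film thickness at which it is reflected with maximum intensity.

83.9 nm

Top surface (1.5 → 1.55): reflection off a higher-index medium gives a half-wave phase shift.
Ray reflecting at the bottom interface goes from n = 1.55 toward n = 1.47: no phase shift.
The two reflections differ by half a wavelength.
With one net inversion, constructive interference in reflection requires 2 n t = (m + ½) λ.
Minimum at m = 0: t = λ / (4 n) = 520 / (4 × 1.55) = 83.9 nm.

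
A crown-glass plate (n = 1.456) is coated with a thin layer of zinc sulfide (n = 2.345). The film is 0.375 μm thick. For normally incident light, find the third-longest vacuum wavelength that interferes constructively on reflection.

704 nm

Ray reflecting at the top interface goes from n = 1.0 toward n = 2.345: a half-wave phase shift.
Ray reflecting at the bottom interface goes from n = 2.345 toward n = 1.456: no phase shift.
Net: one phase inversion between the two reflected rays.
For maximum reflection here: 2 n t = (m + ½) λ.
λ = 2 n t / (m + ½). The third-longest wavelength is m = 2: λ = 2 × 2.345 × 375 / 2.50 = 704 nm.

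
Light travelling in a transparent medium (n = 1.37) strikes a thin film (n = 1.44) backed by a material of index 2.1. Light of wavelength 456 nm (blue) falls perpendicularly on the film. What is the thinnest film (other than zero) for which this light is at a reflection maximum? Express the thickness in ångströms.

1583 Å

At the upper boundary (n = 1.37 to n = 1.44) the reflected ray undergoes a half-wave phase shift.
Bottom surface (1.44 → 2.1): reflection off a higher-index medium gives a half-wave phase shift.
Net: no relative phase inversion (both shifts match).
With no net inversion, constructive interference in reflection requires 2 n t = m λ.
Minimum nonzero at m = 1: t = λ / (2 n) = 456 / (2 × 1.44) = 158 nm.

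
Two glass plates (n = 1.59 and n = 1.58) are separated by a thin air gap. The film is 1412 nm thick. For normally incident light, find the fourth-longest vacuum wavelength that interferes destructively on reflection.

Ray reflecting at the top interface goes from n = 1.59 toward n = 1.0: no phase shift.
Bottom surface (1.0 → 1.58): reflection off a higher-index medium gives a half-wave phase shift.
Net: one phase inversion between the two reflected rays.
So the condition for destructive reflection is 2 n t = m λ.
λ = 2 n t / m. The fourth-longest wavelength is m = 4: λ = 2 × 1.0 × 1412 / 4.00 = 706 nm.

706 nm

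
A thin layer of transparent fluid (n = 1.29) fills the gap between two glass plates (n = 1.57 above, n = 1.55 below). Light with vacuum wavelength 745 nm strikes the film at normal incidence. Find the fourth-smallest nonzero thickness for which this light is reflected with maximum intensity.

1011 nm

Top surface (1.57 → 1.29): reflection off a lower-index medium gives no phase shift.
Bottom surface (1.29 → 1.55): reflection off a higher-index medium gives a half-wave phase shift.
Exactly one π shift → a net half-wave offset.
So the condition for constructive reflection is 2 n t = (m + ½) λ.
The fourth-smallest nonzero thickness corresponds to m = 3: t = (m + ½) λ / (2 n) = 3.50 × 745 / (2 × 1.29) = 1011 nm.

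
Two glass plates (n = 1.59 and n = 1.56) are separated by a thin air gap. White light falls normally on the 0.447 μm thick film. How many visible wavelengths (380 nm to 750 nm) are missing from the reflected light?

Top surface (1.59 → 1.0): reflection off a lower-index medium gives no phase shift.
Bottom surface (1.0 → 1.56): reflection off a higher-index medium gives a half-wave phase shift.
Exactly one π shift → a net half-wave offset.
For dark reflection here: 2 n t = m λ.
λ = 2 n t / m = 894 / m nm.
m=1: 894 nm (IR); m=2: 447 nm (visible); m=3: 298 nm (UV).

1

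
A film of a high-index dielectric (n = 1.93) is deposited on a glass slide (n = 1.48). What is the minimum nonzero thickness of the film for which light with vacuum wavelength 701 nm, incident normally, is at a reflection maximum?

At the upper boundary (n = 1.0 to n = 1.93) the reflected ray undergoes a half-wave phase shift.
Ray reflecting at the bottom interface goes from n = 1.93 toward n = 1.48: no phase shift.
The two reflections differ by half a wavelength.
With one net inversion, constructive interference in reflection requires 2 n t = (m + ½) λ.
Minimum at m = 0: t = λ / (4 n) = 701 / (4 × 1.93) = 90.8 nm.

90.8 nm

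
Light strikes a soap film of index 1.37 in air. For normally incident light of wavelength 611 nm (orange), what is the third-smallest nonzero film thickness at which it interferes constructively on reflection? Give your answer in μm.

0.557 μm

Top surface (1.0 → 1.37): reflection off a higher-index medium gives a half-wave phase shift.
Ray reflecting at the bottom interface goes from n = 1.37 toward n = 1.0: no phase shift.
The two reflections differ by half a wavelength.
For bright reflection here: 2 n t = (m + ½) λ.
The third-smallest nonzero thickness corresponds to m = 2: t = (m + ½) λ / (2 n) = 2.50 × 611 / (2 × 1.37) = 557 nm.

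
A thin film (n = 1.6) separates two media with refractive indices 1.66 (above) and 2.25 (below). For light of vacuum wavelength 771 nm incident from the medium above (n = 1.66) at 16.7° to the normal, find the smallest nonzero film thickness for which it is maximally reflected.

126 nm

Ray reflecting at the top interface goes from n = 1.66 toward n = 1.6: no phase shift.
At the lower boundary (n = 1.6 to n = 2.25) the reflected ray undergoes a half-wave phase shift.
Exactly one π shift → a net half-wave offset.
For strong reflection here: 2 n t cos θ_r = (m + ½) λ.
Snell's law: 1.66 sin 16.7° = 1.6 sin θ_r → sin θ_r = 0.298, cos θ_r = 0.955.
Minimum at m = 0: t = λ / (4 n cos θ_r) = 771 / (4 × 1.6 × 0.955) = 126 nm.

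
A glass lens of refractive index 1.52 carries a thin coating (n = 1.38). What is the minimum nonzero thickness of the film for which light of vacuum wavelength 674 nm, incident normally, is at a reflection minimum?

122 nm

At the upper boundary (n = 1.0 to n = 1.38) the reflected ray undergoes a half-wave phase shift.
Ray reflecting at the bottom interface goes from n = 1.38 toward n = 1.52: a half-wave phase shift.
The two reflections carry the same phase change, so no net offset.
So the condition for destructive reflection is 2 n t = (m + ½) λ.
Minimum at m = 0: t = λ / (4 n) = 674 / (4 × 1.38) = 122 nm.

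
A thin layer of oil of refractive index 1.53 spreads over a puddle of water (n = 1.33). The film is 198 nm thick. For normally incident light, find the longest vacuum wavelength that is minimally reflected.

606 nm

Ray reflecting at the top interface goes from n = 1.0 toward n = 1.53: a half-wave phase shift.
At the lower boundary (n = 1.53 to n = 1.33) the reflected ray undergoes no phase shift.
Net: one phase inversion between the two reflected rays.
With one net inversion, destructive interference in reflection requires 2 n t = m λ.
λ = 2 n t / m. The longest wavelength is m = 1: λ = 2 × 1.53 × 198 / 1.00 = 606 nm.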